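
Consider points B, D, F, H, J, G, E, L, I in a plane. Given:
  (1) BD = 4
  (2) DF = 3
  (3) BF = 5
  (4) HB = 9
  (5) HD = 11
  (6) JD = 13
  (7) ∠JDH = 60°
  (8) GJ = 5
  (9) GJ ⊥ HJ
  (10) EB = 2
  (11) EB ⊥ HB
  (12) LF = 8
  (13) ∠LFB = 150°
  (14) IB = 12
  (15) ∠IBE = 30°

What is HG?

Step 1: By the law of cosines on triangle JDH: JH² = 13² + 11² − 2·13·11·cos(60°) = 147, so JH = 7·√3.
Step 2: By the law of cosines on triangle HJG: HG² = (7·√3)² + 5² − 2·7·√3·5·cos(90°) = 172, so HG = 2·√43.

Therefore, the length of HG = 2·√43.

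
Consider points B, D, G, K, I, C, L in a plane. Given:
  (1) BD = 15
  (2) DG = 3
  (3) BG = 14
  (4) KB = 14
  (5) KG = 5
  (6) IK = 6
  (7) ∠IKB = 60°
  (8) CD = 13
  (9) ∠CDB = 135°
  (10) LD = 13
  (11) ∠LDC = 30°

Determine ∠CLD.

Step 1: By the law of cosines on triangle LDC: LC² = 13² + 13² − 2·13·13·cos(30°) = 45.28, so LC ≈ 6.73.
Step 2: By the inverse law of cosines on triangle CLD: cos(∠CLD) = (6.73² + 13² − 13²) / (2·6.73·13) = 45.28/174.96 = 0.2588, so ∠CLD = 75°.

Therefore, the measure of angle ∠CLD = 75°.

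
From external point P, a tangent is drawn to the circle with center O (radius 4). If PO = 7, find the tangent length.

tangent = √(d² - r²) = √(7² - 4²) = √(49 - 16) = √33 = sqrt(33)

sqrt(33)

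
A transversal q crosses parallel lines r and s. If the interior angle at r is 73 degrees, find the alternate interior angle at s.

Alternate interior angles are equal: 73 degrees.

73 degrees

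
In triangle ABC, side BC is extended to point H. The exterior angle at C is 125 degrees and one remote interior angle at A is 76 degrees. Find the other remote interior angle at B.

angle B = 125 - 76 = 49 degrees (exterior angle theorem).

49 degrees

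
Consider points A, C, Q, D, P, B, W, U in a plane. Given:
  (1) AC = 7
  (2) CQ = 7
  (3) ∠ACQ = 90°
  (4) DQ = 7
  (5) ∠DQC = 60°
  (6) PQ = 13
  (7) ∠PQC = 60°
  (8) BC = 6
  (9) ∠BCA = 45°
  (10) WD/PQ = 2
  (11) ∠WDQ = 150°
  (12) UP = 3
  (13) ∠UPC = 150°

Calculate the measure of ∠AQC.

Step 1: By the law of cosines on triangle QCA: QA² = 7² + 7² − 2·7·7·cos(90°) = 98, so QA = 7·√2.
Step 2: By the inverse law of cosines on triangle AQC: cos(∠AQC) = ((7·√2)² + 7² − 7²) / (2·7·√2·7) = 98/138.59 = 0.7071, so ∠AQC = 45°.

Therefore, the measure of angle ∠AQC = 45°.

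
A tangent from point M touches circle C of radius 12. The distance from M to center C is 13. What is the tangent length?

The tangent, radius, and line from the external point to the center form a right triangle.
The right angle is where the tangent meets the radius.
By the Pythagorean theorem: tangent² + 12² = 13²
tangent² = 169 - 144 = 25
tangent = 5

5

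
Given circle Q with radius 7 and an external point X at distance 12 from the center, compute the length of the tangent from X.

tangent = √(d² - r²) = √(12² - 7²) = √(144 - 49) = √95 = sqrt(95)

sqrt(95)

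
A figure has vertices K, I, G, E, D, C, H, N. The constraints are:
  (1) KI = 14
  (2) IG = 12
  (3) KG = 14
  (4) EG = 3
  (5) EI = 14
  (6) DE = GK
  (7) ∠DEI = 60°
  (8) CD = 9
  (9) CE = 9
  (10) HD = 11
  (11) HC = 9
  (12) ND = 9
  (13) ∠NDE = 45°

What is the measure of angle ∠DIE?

From the given relations: DE = GK = 14.
Step 1: By the law of cosines on triangle IED: ID² = 14² + 14² − 2·14·14·cos(60°) = 196, so ID = 14.
Step 2: By the inverse law of cosines on triangle DIE: cos(∠DIE) = (14² + 14² − 14²) / (2·14·14) = 196/392 = 0.5, so ∠DIE = 60°.

Therefore, the measure of angle ∠DIE = 60°.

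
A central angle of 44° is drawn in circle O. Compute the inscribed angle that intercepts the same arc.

By the inscribed angle theorem, the inscribed angle is half the central angle.
Inscribed angle = 44° / 2 = 22°

22°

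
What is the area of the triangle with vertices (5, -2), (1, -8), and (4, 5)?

Shoelace: Area = (1/2)|5(-8-5) + 1(5--2) + 4(-2--8)| = (1/2)(34) = 17

17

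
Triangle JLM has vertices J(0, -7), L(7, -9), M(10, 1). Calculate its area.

Using the Shoelace formula for a triangle:
Area = (1/2)|x0(y1 - y2) + x1(y2 - y0) + x2(y0 - y1)|
Area = (1/2)|0(-9 - 1) + 7(1 - -7) + 10(-7 - -9)|
Area = (1/2)|0 + 56 + 20|
Area = (1/2)|76|
Area = (1/2)(76)
Area = 38

38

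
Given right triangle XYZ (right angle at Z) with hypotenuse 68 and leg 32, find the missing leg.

YZ = sqrt(68^2 - 32^2) = sqrt(3600) = 60

60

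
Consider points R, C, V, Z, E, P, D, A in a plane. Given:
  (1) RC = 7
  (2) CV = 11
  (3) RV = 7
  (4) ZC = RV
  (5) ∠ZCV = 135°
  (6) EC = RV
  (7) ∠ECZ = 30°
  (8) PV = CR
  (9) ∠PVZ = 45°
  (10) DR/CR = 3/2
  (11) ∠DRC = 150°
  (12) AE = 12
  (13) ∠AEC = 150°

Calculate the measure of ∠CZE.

From the given relations: ZC = RV = 7; EC = RV = 7.
Step 1: By the law of cosines on triangle ZCE: ZE² = 7² + 7² − 2·7·7·cos(30°) = 13.13, so ZE ≈ 3.62.
Step 2: By the inverse law of cosines on triangle CZE: cos(∠CZE) = (7² + 3.62² − 7²) / (2·7·3.62) = 13.13/50.73 = 0.2588, so ∠CZE = 75°.

Therefore, the measure of angle ∠CZE = 75°.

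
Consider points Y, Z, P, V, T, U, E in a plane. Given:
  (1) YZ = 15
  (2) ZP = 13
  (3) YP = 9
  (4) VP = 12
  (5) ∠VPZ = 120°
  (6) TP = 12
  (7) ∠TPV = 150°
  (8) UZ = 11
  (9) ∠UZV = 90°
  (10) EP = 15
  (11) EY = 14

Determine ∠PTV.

Step 1: By the law of cosines on triangle TPV: TV² = 12² + 12² − 2·12·12·cos(150°) = 537.42, so TV ≈ 23.18.
Step 2: By the inverse law of cosines on triangle PTV: cos(∠PTV) = (12² + 23.18² − 12²) / (2·12·23.18) = 537.42/556.37 = 0.9659, so ∠PTV = 15°.

Therefore, the measure of angle ∠PTV = 15°.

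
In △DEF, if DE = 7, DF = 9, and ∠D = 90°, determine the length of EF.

By the law of cosines: EF^2 = DE^2 + DF^2 - 2*DE*DF*cos(D)
EF^2 = 7^2 + 9^2 - 2*7*9*cos(90°)
EF^2 = 49 + 81 - 126*(0)
EF^2 = 130
EF = sqrt(130)

sqrt(130)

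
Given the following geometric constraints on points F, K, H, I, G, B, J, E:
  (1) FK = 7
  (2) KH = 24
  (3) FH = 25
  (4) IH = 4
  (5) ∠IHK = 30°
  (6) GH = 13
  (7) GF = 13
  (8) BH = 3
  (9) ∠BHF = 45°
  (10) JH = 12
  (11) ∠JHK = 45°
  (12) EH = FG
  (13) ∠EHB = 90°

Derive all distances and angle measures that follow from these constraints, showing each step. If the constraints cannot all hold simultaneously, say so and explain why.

The constraints are consistent.

From the given relations:
  EH = FG = 13

Step 1: From FH = 25, HB = 3, and ∠FHB = 45°, by the law of cosines:
  FB² = FH² + HB² - 2·FH·HB·cos(45°) = 625 + 9 - 106.1 = 527.9
  FB ≈ 22.98

Step 2: From KH = 24, HI = 4, and ∠KHI = 30°, by the law of cosines:
  KI² = KH² + HI² - 2·KH·HI·cos(30°) = 576 + 16 - 166.3 = 425.7
  KI ≈ 20.63

Step 3: From KH = 24, HJ = 12, and ∠KHJ = 45°, by the law of cosines:
  KJ² = KH² + HJ² - 2·KH·HJ·cos(45°) = 576 + 144 - 407.3 = 312.7
  KJ ≈ 17.68

Step 4: From BH = 3, HE = 13, and ∠BHE = 90°, by the law of cosines:
  BE² = BH² + HE² - 2·BH·HE·cos(90°) = 9 + 169 - 0 = 178
  BE = √178

Step 5: From FG = 13, FH = 25, GH = 13, by the inverse law of cosines:
  cos(∠GFH) = (FG² + FH² - GH²) / (2·FG·FH)
  ∠GFH = 15.94°

Step 6: From FH = 25, FK = 7, HK = 24, by the inverse law of cosines:
  cos(∠HFK) = (FH² + FK² - HK²) / (2·FH·FK)
  ∠HFK = 73.74°

Step 7: From KF = 7, KH = 24, FH = 25, by the inverse law of cosines:
  cos(∠FKH) = (KF² + KH² - FH²) / (2·KF·KH)
  ∠FKH = 90°

Step 8: From HF = 25, HG = 13, FG = 13, by the inverse law of cosines:
  cos(∠FHG) = (HF² + HG² - FG²) / (2·HF·HG)
  ∠FHG = 15.94°

Step 9: From HF = 25, HK = 24, FK = 7, by the inverse law of cosines:
  cos(∠FHK) = (HF² + HK² - FK²) / (2·HF·HK)
  ∠FHK = 16.26°

Step 10: From GF = 13, GH = 13, FH = 25, by the inverse law of cosines:
  cos(∠FGH) = (GF² + GH² - FH²) / (2·GF·GH)
  ∠FGH = 148.12°

Step 11: From FB = 22.98, FH = 25, BH = 3, by the inverse law of cosines:
  cos(∠BFH) = (FB² + FH² - BH²) / (2·FB·FH)
  ∠BFH = 5.3°

Step 12: From KH = 24, KI = 20.63, HI = 4, by the inverse law of cosines:
  cos(∠HKI) = (KH² + KI² - HI²) / (2·KH·KI)
  ∠HKI = 5.56°

Step 13: From KH = 24, KJ = 17.68, HJ = 12, by the inverse law of cosines:
  cos(∠HKJ) = (KH² + KJ² - HJ²) / (2·KH·KJ)
  ∠HKJ = 28.68°

Step 14: From IH = 4, IK = 20.63, HK = 24, by the inverse law of cosines:
  cos(∠HIK) = (IH² + IK² - HK²) / (2·IH·IK)
  ∠HIK = 144.44°

Step 15: From BE = √178, BH = 3, EH = 13, by the inverse law of cosines:
  cos(∠EBH) = (BE² + BH² - EH²) / (2·BE·BH)
  ∠EBH = 77.01°

Step 16: From BF = 22.98, BH = 3, FH = 25, by the inverse law of cosines:
  cos(∠FBH) = (BF² + BH² - FH²) / (2·BF·BH)
  ∠FBH = 129.7°

Step 17: From JH = 12, JK = 17.68, HK = 24, by the inverse law of cosines:
  cos(∠HJK) = (JH² + JK² - HK²) / (2·JH·JK)
  ∠HJK = 106.32°

Step 18: From EB = √178, EH = 13, BH = 3, by the inverse law of cosines:
  cos(∠BEH) = (EB² + EH² - BH²) / (2·EB·EH)
  ∠BEH = 12.99°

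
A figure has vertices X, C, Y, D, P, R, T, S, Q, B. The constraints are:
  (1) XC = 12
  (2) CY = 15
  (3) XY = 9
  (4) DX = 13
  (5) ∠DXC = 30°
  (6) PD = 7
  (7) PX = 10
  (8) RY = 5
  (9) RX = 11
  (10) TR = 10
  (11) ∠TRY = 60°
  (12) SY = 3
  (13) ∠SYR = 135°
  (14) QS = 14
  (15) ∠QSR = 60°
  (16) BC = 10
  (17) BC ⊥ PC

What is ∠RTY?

Step 1: By the law of cosines on triangle TRY: TY² = 10² + 5² − 2·10·5·cos(60°) = 75, so TY = 5·√3.
Step 2: By the inverse law of cosines on triangle RTY: cos(∠RTY) = (10² + (5·√3)² − 5²) / (2·10·5·√3) = 150/173.21 = 0.866, so ∠RTY = 30°.

Therefore, the measure of angle ∠RTY = 30°.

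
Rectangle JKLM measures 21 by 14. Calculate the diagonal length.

d = sqrt(21^2 + 14^2) = sqrt(637) = 7*sqrt(13)

7*sqrt(13)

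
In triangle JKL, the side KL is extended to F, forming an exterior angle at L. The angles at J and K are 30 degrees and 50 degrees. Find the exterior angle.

The interior angle at L is 180 - 30 - 50 = 100 degrees.
The exterior angle and interior angle at L are supplementary:
Exterior angle = 180 - 100 = 80 degrees.

80 degrees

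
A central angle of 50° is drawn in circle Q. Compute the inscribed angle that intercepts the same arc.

By the inscribed angle theorem, the inscribed angle is half the central angle.
Inscribed angle = 50° / 2 = 25°

25°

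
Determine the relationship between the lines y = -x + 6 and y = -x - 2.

Slope of line 1: m1 = -1
Slope of line 2: m2 = -1
Since m1 = m2 = -1, the lines are parallel.

Parallel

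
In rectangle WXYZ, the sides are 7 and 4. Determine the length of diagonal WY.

d = sqrt(7^2 + 4^2) = sqrt(65)

sqrt(65)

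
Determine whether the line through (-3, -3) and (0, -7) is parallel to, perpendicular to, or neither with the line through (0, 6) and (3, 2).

Slope of line 1: m1 = (-7 - -3)/(0 - -3) = -4/3 = -4/3
Slope of line 2: m2 = (2 - 6)/(3 - 0) = -4/3 = -4/3
Since m1 = m2 = -4/3, the lines are parallel.

Parallel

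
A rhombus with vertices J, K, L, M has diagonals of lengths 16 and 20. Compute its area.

Area of a rhombus = (d1 * d2) / 2
Area = (16 * 20) / 2
Area = 320 / 2
Area = 160

160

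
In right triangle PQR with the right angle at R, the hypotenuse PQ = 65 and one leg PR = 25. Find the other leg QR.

QR = sqrt(65^2 - 25^2) = sqrt(3600) = 60

60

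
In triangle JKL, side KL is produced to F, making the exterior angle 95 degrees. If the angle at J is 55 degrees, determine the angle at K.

angle K = 95 - 55 = 40 degrees (exterior angle theorem).

40 degrees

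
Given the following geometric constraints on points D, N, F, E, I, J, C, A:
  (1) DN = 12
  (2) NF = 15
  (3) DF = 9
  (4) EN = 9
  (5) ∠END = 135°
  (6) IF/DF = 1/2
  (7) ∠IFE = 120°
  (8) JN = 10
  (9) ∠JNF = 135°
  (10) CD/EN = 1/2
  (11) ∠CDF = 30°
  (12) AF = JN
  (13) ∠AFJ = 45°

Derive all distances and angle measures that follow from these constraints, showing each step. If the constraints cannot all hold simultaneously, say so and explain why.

The constraints are consistent.

From the given relations:
  IF = 1/2·DF = 1/2·9 ≈ 4.5
  CD = 1/2·EN = 1/2·9 ≈ 4.5
  AF = JN = 10

Step 1: From DN = 12, NE = 9, and ∠DNE = 135°, by the law of cosines:
  DE² = DN² + NE² - 2·DN·NE·cos(135°) = 144 + 81 + 152.7 = 377.7
  DE ≈ 19.44

Step 2: From FN = 15, NJ = 10, and ∠FNJ = 135°, by the law of cosines:
  FJ² = FN² + NJ² - 2·FN·NJ·cos(135°) = 225 + 100 + 212.1 = 537.1
  FJ ≈ 23.18

Step 3: From FD = 9, DC = 4.5, and ∠FDC = 30°, by the law of cosines:
  FC² = FD² + DC² - 2·FD·DC·cos(30°) = 81 + 20.25 - 70.15 = 31.1
  FC ≈ 5.58

Step 4: From DF = 9, DN = 12, FN = 15, by the inverse law of cosines:
  cos(∠FDN) = (DF² + DN² - FN²) / (2·DF·DN)
  ∠FDN = 90°

Step 5: From ND = 12, NF = 15, DF = 9, by the inverse law of cosines:
  cos(∠DNF) = (ND² + NF² - DF²) / (2·ND·NF)
  ∠DNF = 36.87°

Step 6: From FD = 9, FN = 15, DN = 12, by the inverse law of cosines:
  cos(∠DFN) = (FD² + FN² - DN²) / (2·FD·FN)
  ∠DFN = 53.13°

Step 7: From JF = 23.18, FA = 10, and ∠JFA = 45°, by the law of cosines:
  JA² = JF² + FA² - 2·JF·FA·cos(45°) = 537.1 + 100 - 327.8 = 309.4
  JA ≈ 17.59

Step 8: From DE = 19.44, DN = 12, EN = 9, by the inverse law of cosines:
  cos(∠EDN) = (DE² + DN² - EN²) / (2·DE·DN)
  ∠EDN = 19.11°

Step 9: From FC = 5.58, FD = 9, CD = 4.5, by the inverse law of cosines:
  cos(∠CFD) = (FC² + FD² - CD²) / (2·FC·FD)
  ∠CFD = 23.79°

Step 10: From FJ = 23.18, FN = 15, JN = 10, by the inverse law of cosines:
  cos(∠JFN) = (FJ² + FN² - JN²) / (2·FJ·FN)
  ∠JFN = 17.76°

Step 11: From ED = 19.44, EN = 9, DN = 12, by the inverse law of cosines:
  cos(∠DEN) = (ED² + EN² - DN²) / (2·ED·EN)
  ∠DEN = 25.89°

Step 12: From JF = 23.18, JN = 10, FN = 15, by the inverse law of cosines:
  cos(∠FJN) = (JF² + JN² - FN²) / (2·JF·JN)
  ∠FJN = 27.24°

Step 13: From CD = 4.5, CF = 5.58, DF = 9, by the inverse law of cosines:
  cos(∠DCF) = (CD² + CF² - DF²) / (2·CD·CF)
  ∠DCF = 126.21°

Step 14: From JA = 17.59, JF = 23.18, AF = 10, by the inverse law of cosines:
  cos(∠AJF) = (JA² + JF² - AF²) / (2·JA·JF)
  ∠AJF = 23.7°

Step 15: From AF = 10, AJ = 17.59, FJ = 23.18, by the inverse law of cosines:
  cos(∠FAJ) = (AF² + AJ² - FJ²) / (2·AF·AJ)
  ∠FAJ = 111.3°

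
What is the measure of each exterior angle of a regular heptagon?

Each exterior angle of a regular n-gon is 360 / n.
For n = 7: 360 / 7 = 360/7 degrees.

360/7 degrees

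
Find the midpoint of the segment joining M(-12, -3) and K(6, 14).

The midpoint is the average of the coordinates:
x: (-12 + 6)/2 = -3
y: (-3 + 14)/2 = 11/2
Midpoint = (-3, 11/2)

(-3, 11/2)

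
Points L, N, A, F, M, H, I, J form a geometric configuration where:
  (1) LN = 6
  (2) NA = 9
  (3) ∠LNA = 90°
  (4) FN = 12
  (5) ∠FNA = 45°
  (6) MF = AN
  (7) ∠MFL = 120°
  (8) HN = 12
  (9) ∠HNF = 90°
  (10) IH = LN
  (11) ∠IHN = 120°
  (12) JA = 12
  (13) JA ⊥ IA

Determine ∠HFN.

Step 1: By the law of cosines on triangle FNH: FH² = 12² + 12² − 2·12·12·cos(90°) = 288, so FH = 12·√2.
Step 2: By the inverse law of cosines on triangle HFN: cos(∠HFN) = ((12·√2)² + 12² − 12²) / (2·12·√2·12) = 288/407.29 = 0.7071, so ∠HFN = 45°.

Therefore, the measure of angle ∠HFN = 45°.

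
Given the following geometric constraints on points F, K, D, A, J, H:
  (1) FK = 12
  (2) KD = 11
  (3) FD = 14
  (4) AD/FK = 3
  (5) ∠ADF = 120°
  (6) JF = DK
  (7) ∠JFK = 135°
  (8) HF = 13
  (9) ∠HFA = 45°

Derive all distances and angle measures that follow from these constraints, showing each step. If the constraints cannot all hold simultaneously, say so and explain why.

The constraints are consistent.

From the given relations:
  AD = 3·FK = 3·12 = 36
  JF = DK = 11

Step 1: From FD = 14, DA = 36, and ∠FDA = 120°, by the law of cosines:
  FA² = FD² + DA² - 2·FD·DA·cos(120°) = 196 + 1296 + 504 = 1996
  FA ≈ 44.68

Step 2: From KF = 12, FJ = 11, and ∠KFJ = 135°, by the law of cosines:
  KJ² = KF² + FJ² - 2·KF·FJ·cos(135°) = 144 + 121 + 186.7 = 451.7
  KJ ≈ 21.25

Step 3: From FD = 14, FK = 12, DK = 11, by the inverse law of cosines:
  cos(∠DFK) = (FD² + FK² - DK²) / (2·FD·FK)
  ∠DFK = 49.32°

Step 4: From KD = 11, KF = 12, DF = 14, by the inverse law of cosines:
  cos(∠DKF) = (KD² + KF² - DF²) / (2·KD·KF)
  ∠DKF = 74.85°

Step 5: From DF = 14, DK = 11, FK = 12, by the inverse law of cosines:
  cos(∠FDK) = (DF² + DK² - FK²) / (2·DF·DK)
  ∠FDK = 55.83°

Step 6: From AF = 44.68, FH = 13, and ∠AFH = 45°, by the law of cosines:
  AH² = AF² + FH² - 2·AF·FH·cos(45°) = 1996 + 169 - 821.4 = 1344
  AH ≈ 36.66

Step 7: From FA = 44.68, FD = 14, AD = 36, by the inverse law of cosines:
  cos(∠AFD) = (FA² + FD² - AD²) / (2·FA·FD)
  ∠AFD = 44.25°

Step 8: From KF = 12, KJ = 21.25, FJ = 11, by the inverse law of cosines:
  cos(∠FKJ) = (KF² + KJ² - FJ²) / (2·KF·KJ)
  ∠FKJ = 21.47°

Step 9: From AD = 36, AF = 44.68, DF = 14, by the inverse law of cosines:
  cos(∠DAF) = (AD² + AF² - DF²) / (2·AD·AF)
  ∠DAF = 15.75°

Step 10: From JF = 11, JK = 21.25, FK = 12, by the inverse law of cosines:
  cos(∠FJK) = (JF² + JK² - FK²) / (2·JF·JK)
  ∠FJK = 23.53°

Step 11: From AF = 44.68, AH = 36.66, FH = 13, by the inverse law of cosines:
  cos(∠FAH) = (AF² + AH² - FH²) / (2·AF·AH)
  ∠FAH = 14.52°

Step 12: From HA = 36.66, HF = 13, AF = 44.68, by the inverse law of cosines:
  cos(∠AHF) = (HA² + HF² - AF²) / (2·HA·HF)
  ∠AHF = 120.48°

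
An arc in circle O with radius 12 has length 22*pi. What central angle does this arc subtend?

θ = 360 × 22*pi / (2π × 12) = 330° (rearranging arc length formula).

330°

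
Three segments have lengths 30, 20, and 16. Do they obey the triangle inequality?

For three segments to close into a triangle, no single side can be as long as the other two combined.
The longest side is 30, and 16 + 20 = 36 > 30.
A triangle can be formed.

Yes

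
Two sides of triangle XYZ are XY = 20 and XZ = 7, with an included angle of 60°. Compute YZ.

By the law of cosines: YZ^2 = XY^2 + XZ^2 - 2*XY*XZ*cos(X)
YZ^2 = 20^2 + 7^2 - 2*20*7*cos(60°)
YZ^2 = 400 + 49 - 280*(1/2)
YZ^2 = 309
YZ = sqrt(309)

sqrt(309)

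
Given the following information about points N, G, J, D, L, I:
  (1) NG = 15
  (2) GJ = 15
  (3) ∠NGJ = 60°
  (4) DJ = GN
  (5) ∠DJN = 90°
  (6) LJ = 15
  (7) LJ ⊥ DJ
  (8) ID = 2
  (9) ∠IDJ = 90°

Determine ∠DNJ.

From the given relations: DJ = GN = 15.
Step 1: By the law of cosines on triangle JGN: JN² = 15² + 15² − 2·15·15·cos(60°) = 225, so JN = 15.
Step 2: By the law of cosines on triangle NJD: ND² = 15² + 15² − 2·15·15·cos(90°) = 450, so ND = 15·√2.
Step 3: By the inverse law of cosines on triangle DNJ: cos(∠DNJ) = ((15·√2)² + 15² − 15²) / (2·15·√2·15) = 450/636.4 = 0.7071, so ∠DNJ = 45°.

Therefore, the measure of angle ∠DNJ = 45°.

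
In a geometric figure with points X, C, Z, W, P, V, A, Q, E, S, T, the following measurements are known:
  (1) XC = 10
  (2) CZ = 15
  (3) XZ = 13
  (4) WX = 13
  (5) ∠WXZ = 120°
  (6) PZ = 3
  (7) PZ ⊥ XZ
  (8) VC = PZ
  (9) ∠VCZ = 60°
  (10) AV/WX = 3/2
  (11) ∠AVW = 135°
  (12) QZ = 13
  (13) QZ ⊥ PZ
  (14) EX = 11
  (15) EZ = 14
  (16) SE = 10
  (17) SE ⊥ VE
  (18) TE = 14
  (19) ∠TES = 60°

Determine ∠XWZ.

Step 1: By the law of cosines on triangle WXZ: WZ² = 13² + 13² − 2·13·13·cos(120°) = 507, so WZ = 13·√3.
Step 2: By the inverse law of cosines on triangle XWZ: cos(∠XWZ) = (13² + (13·√3)² − 13²) / (2·13·13·√3) = 507/585.43 = 0.866, so ∠XWZ = 30°.

Therefore, the measure of angle ∠XWZ = 30°.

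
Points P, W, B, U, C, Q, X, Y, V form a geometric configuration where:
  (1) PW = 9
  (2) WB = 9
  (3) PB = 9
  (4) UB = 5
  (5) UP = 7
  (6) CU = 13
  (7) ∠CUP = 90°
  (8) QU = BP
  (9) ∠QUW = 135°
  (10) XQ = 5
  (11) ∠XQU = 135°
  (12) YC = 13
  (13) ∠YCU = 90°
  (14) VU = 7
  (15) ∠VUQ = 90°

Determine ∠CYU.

Step 1: By the law of cosines on triangle YCU: YU² = 13² + 13² − 2·13·13·cos(90°) = 338, so YU = 13·√2.
Step 2: By the inverse law of cosines on triangle CYU: cos(∠CYU) = (13² + (13·√2)² − 13²) / (2·13·13·√2) = 338/478 = 0.7071, so ∠CYU = 45°.

Therefore, the measure of angle ∠CYU = 45°.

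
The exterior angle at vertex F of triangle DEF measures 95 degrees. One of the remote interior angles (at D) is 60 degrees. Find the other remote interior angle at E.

The exterior angle theorem states that an exterior angle equals the sum of the two non-adjacent interior angles.
So 95 = 60 + angle E, which gives angle E = 95 - 60 = 35 degrees.

35 degrees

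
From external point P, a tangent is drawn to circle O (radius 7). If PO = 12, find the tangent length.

The tangent, radius, and line from the external point to the center form a right triangle.
The right angle is where the tangent meets the radius.
By the Pythagorean theorem: tangent² + 7² = 12²
tangent² = 144 - 49 = 95
tangent = sqrt(95)

sqrt(95)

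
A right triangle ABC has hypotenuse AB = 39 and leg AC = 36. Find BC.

Rearranging the Pythagorean theorem to solve for the unknown leg:
leg^2 = hypotenuse^2 - known_leg^2 = 1521 - 1296 = 225
leg = sqrt(225) = 15.

15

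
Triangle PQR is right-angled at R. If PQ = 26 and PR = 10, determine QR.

QR = sqrt(26^2 - 10^2) = sqrt(576) = 24

24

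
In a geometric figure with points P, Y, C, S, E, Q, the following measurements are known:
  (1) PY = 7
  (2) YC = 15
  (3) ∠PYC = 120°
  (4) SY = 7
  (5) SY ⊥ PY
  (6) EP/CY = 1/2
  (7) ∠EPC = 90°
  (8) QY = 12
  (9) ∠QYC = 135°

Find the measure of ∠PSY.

Step 1: By the law of cosines on triangle SYP: SP² = 7² + 7² − 2·7·7·cos(90°) = 98, so SP = 7·√2.
Step 2: By the inverse law of cosines on triangle PSY: cos(∠PSY) = ((7·√2)² + 7² − 7²) / (2·7·√2·7) = 98/138.59 = 0.7071, so ∠PSY = 45°.

Therefore, the measure of angle ∠PSY = 45°.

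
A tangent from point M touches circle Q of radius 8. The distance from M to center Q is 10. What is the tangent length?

tangent = √(d² - r²) = √(10² - 8²) = √(100 - 64) = √36 = 6

6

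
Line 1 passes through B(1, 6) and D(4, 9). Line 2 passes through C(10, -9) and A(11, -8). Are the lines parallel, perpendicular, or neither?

Slope of line 1: m1 = (9 - 6)/(4 - 1) = 3/3 = 1
Slope of line 2: m2 = (-8 - -9)/(11 - 10) = 1/1 = 1
Since m1 = m2 = 1, the lines are parallel.

Parallel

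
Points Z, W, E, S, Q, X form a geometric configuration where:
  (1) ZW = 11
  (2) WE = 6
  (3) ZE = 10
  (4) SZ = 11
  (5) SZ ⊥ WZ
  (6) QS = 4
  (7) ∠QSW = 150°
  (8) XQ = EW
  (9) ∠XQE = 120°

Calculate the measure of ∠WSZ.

Step 1: By the law of cosines on triangle SZW: SW² = 11² + 11² − 2·11·11·cos(90°) = 242, so SW = 11·√2.
Step 2: By the inverse law of cosines on triangle WSZ: cos(∠WSZ) = ((11·√2)² + 11² − 11²) / (2·11·√2·11) = 242/342.24 = 0.7071, so ∠WSZ = 45°.

Therefore, the measure of angle ∠WSZ = 45°.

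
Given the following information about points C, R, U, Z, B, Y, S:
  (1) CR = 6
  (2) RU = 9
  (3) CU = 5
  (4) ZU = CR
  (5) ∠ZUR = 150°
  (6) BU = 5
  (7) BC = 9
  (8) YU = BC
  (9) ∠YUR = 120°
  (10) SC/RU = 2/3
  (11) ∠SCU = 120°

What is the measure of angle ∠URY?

From the given relations: YU = BC = 9.
Step 1: By the law of cosines on triangle RUY: RY² = 9² + 9² − 2·9·9·cos(120°) = 243, so RY = 9·√3.
Step 2: By the inverse law of cosines on triangle URY: cos(∠URY) = (9² + (9·√3)² − 9²) / (2·9·9·√3) = 243/280.59 = 0.866, so ∠URY = 30°.

Therefore, the measure of angle ∠URY = 30°.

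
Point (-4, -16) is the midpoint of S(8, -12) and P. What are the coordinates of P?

Using the midpoint formula: M = ((x1 + x2)/2, (y1 + y2)/2)
We know M = (-4, -16) and S = (8, -12)
For x: -4 = (8 + x2)/2, so x2 = 2*-4 - 8 = -16
For y: -16 = (-12 + y2)/2, so y2 = 2*-16 - -12 = -20
P = (-16, -20)

(-16, -20)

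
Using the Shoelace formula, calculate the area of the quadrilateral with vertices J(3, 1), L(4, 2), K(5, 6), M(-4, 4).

Shoelace: sum of cross terms = 44, Area = (1/2)|44| = 22

22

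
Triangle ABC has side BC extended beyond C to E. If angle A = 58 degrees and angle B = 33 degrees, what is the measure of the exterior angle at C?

Exterior angle = 58 + 33 = 91 degrees (exterior angle theorem).

91 degrees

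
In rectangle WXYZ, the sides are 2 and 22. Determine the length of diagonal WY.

Using the Pythagorean theorem:
d² = 2² + 22² = 4 + 484 = 488
d = sqrt(488) = 2*sqrt(122)

2*sqrt(122)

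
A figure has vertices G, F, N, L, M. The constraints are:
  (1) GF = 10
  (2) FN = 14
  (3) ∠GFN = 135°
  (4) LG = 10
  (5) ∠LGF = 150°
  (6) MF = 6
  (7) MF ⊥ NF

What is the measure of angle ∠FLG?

Step 1: By the law of cosines on triangle LGF: LF² = 10² + 10² − 2·10·10·cos(150°) = 373.21, so LF ≈ 19.32.
Step 2: By the inverse law of cosines on triangle FLG: cos(∠FLG) = (19.32² + 10² − 10²) / (2·19.32·10) = 373.21/386.37 = 0.9659, so ∠FLG = 15°.

Therefore, the measure of angle ∠FLG = 15°.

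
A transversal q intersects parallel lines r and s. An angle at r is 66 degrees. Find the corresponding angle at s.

Corresponding angles are equal: 66 degrees.

66 degrees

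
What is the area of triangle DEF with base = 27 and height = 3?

Area = (1/2) * base * height
Area = (1/2) * 27 * 3
Area = 81/2

81/2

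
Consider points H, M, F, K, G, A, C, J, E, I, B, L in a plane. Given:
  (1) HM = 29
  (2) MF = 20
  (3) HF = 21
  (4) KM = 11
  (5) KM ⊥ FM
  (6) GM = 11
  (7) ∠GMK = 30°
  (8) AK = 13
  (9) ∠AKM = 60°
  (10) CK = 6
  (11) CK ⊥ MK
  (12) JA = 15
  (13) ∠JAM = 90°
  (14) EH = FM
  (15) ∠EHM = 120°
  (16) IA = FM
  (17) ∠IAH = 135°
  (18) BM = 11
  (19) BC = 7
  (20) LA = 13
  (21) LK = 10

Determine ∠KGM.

Step 1: By the law of cosines on triangle GMK: GK² = 11² + 11² − 2·11·11·cos(30°) = 32.42, so GK ≈ 5.69.
Step 2: By the inverse law of cosines on triangle KGM: cos(∠KGM) = (5.69² + 11² − 11²) / (2·5.69·11) = 32.42/125.27 = 0.2588, so ∠KGM = 75°.

Therefore, the measure of angle ∠KGM = 75°.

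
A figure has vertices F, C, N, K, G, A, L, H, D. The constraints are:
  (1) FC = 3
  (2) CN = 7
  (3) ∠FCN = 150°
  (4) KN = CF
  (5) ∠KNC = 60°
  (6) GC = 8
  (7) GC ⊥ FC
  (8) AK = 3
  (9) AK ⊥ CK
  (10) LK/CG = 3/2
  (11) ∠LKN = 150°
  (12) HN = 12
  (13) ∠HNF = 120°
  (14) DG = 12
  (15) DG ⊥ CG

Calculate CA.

From the given relations: KN = CF = 3.
Step 1: By the law of cosines on triangle CNK: CK² = 7² + 3² − 2·7·3·cos(60°) = 37, so CK = √37.
Step 2: By the law of cosines on triangle CKA: CA² = √37² + 3² − 2·√37·3·cos(90°) = 46, so CA = √46.

Therefore, the length of CA = √46.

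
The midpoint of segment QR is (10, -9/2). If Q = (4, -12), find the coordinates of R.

Using the midpoint formula: M = ((x1 + x2)/2, (y1 + y2)/2)
We know M = (10, -9/2) and Q = (4, -12)
For x: 10 = (4 + x2)/2, so x2 = 2*10 - 4 = 16
For y: -9/2 = (-12 + y2)/2, so y2 = 2*-9/2 - -12 = 3
R = (16, 3)

(16, 3)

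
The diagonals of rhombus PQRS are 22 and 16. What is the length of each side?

In a rhombus, the diagonals bisect each other perpendicularly, creating four congruent right triangles.
Each triangle has legs 11 (half of 22) and 8 (half of 16).
The hypotenuse of each right triangle is a side of the rhombus:
side = sqrt(11^2 + 8^2) = sqrt(185)

sqrt(185)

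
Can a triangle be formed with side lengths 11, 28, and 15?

Check the triangle inequality: 11 + 15 = 26 ≤ 28.
Since the sum of two sides does not exceed the third, no triangle can be formed.

No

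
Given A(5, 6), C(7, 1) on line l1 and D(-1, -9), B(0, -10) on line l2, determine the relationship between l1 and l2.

Slope of line 1: m1 = (1 - 6)/(7 - 5) = -5/2 = -5/2
Slope of line 2: m2 = (-10 - -9)/(0 - -1) = -1/1 = -1
m1 != m2 and m1*m2 = 5/2 != -1. Neither.

Neither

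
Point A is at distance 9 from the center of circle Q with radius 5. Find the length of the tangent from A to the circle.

tangent = √(d² - r²) = √(9² - 5²) = √(81 - 25) = √56 = 2*sqrt(14)

2*sqrt(14)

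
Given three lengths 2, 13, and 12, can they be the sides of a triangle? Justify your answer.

Sort the sides: 2, 12, 13.
It suffices to check that the sum of the two smallest exceeds the largest:
2 + 12 = 14 > 13. ✓
Yes, a valid triangle can be formed.

Yes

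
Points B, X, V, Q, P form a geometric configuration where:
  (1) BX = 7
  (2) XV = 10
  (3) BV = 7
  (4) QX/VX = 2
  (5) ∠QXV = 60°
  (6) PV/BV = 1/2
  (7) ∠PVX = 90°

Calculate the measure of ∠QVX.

From the given relations: QX = 2·VX = 2·10 = 20.
Step 1: By the law of cosines on triangle VXQ: VQ² = 10² + 20² − 2·10·20·cos(60°) = 300, so VQ = 10·√3.
Step 2: By the inverse law of cosines on triangle QVX: cos(∠QVX) = ((10·√3)² + 10² − 20²) / (2·10·√3·10) = 0/346.41 = 0, so ∠QVX = 90°.

Therefore, the measure of angle ∠QVX = 90°.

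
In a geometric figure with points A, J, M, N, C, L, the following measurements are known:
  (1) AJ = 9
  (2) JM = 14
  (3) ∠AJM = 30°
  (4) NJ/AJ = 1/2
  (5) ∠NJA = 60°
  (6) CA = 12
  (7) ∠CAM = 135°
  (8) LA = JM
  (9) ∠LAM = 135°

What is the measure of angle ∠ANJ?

From the given relations: NJ = 1/2·AJ = 1/2·9 ≈ 4.5.
Step 1: By the law of cosines on triangle NJA: NA² = 4.5² + 9² − 2·4.5·9·cos(60°) = 60.75, so NA = 9/2·√3.
Step 2: By the inverse law of cosines on triangle ANJ: cos(∠ANJ) = ((9/2·√3)² + 4.5² − 9²) / (2·9/2·√3·4.5) = 0/70.15 = 0, so ∠ANJ = 90°.

Therefore, the measure of angle ∠ANJ = 90°.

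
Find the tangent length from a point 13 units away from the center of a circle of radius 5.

tangent = √(d² - r²) = √(13² - 5²) = √(169 - 25) = √144 = 12

12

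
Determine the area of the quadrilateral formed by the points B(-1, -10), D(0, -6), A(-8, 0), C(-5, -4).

Shoelace: sum of cross terms = 36, Area = (1/2)|36| = 18

18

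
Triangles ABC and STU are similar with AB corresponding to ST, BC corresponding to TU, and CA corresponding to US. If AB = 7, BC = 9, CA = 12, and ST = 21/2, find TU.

Since the triangles are similar, the ratio of corresponding sides is constant.
Scale factor k = ST / AB = 21/2 / 7 = 3/2
TU = k * BC = 3/2 * 9 = 27/2

27/2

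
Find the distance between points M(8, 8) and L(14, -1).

d = sqrt((6)^2 + (-9)^2) = sqrt(117) = 3*sqrt(13)

3*sqrt(13)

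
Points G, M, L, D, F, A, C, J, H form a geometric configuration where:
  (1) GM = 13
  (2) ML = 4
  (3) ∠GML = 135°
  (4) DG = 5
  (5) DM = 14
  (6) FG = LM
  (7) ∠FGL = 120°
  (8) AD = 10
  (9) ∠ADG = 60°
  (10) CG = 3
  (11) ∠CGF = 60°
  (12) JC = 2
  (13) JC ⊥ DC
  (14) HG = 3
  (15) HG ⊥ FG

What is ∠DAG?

Step 1: By the law of cosines on triangle ADG: AG² = 10² + 5² − 2·10·5·cos(60°) = 75, so AG = 5·√3.
Step 2: By the inverse law of cosines on triangle DAG: cos(∠DAG) = (10² + (5·√3)² − 5²) / (2·10·5·√3) = 150/173.21 = 0.866, so ∠DAG = 30°.

Therefore, the measure of angle ∠DAG = 30°.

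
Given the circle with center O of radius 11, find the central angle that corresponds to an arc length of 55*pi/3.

Arc length L = 2πr × θ/360, so θ = 360L / (2πr).
θ = 360 × 55*pi/3 / (2π × 11)
θ = 300°
θ = 300°

300°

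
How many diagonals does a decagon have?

Total line segments between 10 vertices = C(10,2) = 45.
Subtract the 10 sides: 45 - 10 = 35 diagonals.

35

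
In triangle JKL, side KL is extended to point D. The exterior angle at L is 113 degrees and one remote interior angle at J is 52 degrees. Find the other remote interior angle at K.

By the exterior angle theorem: exterior angle = sum of remote interior angles.
113 = 52 + angle K
angle K = 113 - 52 = 61 degrees

61 degrees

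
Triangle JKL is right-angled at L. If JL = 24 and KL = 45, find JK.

In a right triangle, the square of the hypotenuse equals the sum of the squares of the two legs.
The legs are 24 and 45, so the hypotenuse = sqrt(576 + 2025) = sqrt(2601) = 51.

51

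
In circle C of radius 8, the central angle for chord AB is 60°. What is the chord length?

Chord = 2(8) sin(30°) = 8

8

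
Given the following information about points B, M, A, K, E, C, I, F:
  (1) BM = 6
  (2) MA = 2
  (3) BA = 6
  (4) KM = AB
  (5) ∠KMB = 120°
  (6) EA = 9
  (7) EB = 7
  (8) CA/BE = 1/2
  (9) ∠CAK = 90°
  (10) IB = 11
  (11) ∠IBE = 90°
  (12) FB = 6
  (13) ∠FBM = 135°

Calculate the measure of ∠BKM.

From the given relations: KM = AB = 6.
Step 1: By the law of cosines on triangle KMB: KB² = 6² + 6² − 2·6·6·cos(120°) = 108, so KB = 6·√3.
Step 2: By the inverse law of cosines on triangle BKM: cos(∠BKM) = ((6·√3)² + 6² − 6²) / (2·6·√3·6) = 108/124.71 = 0.866, so ∠BKM = 30°.

Therefore, the measure of angle ∠BKM = 30°.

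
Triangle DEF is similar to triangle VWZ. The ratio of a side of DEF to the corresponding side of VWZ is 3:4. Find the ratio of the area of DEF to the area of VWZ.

The ratio of areas of similar triangles equals the square of the side ratio.
Side ratio = 3:4
Area ratio = (3/4)^2 = 9/16 = 9:16

9:16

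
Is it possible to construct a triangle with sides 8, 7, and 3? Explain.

Yes.
The triangle inequality requires that the sum of any two sides exceeds the third.
Here 3 + 7 = 10 > 8, so the condition is met.

Yes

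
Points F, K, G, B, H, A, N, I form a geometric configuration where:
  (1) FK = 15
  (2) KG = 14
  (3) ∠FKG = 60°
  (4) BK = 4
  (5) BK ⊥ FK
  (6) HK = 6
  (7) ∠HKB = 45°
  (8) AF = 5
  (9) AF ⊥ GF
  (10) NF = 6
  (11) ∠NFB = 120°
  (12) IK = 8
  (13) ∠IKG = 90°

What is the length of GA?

Step 1: By the law of cosines on triangle FKG: FG² = 15² + 14² − 2·15·14·cos(60°) = 211, so FG ≈ 14.53.
Step 2: By the law of cosines on triangle GFA: GA² = 14.53² + 5² − 2·14.53·5·cos(90°) = 236, so GA = 2·√59.

Therefore, the length of GA = 2·√59.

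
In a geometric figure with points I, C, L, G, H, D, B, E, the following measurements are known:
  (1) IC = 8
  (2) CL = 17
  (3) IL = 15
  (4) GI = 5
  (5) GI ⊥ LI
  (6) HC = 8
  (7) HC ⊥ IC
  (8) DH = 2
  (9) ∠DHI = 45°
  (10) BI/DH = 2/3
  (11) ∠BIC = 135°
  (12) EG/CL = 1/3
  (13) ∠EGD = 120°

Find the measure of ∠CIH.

Step 1: By the law of cosines on triangle ICH: IH² = 8² + 8² − 2·8·8·cos(90°) = 128, so IH = 8·√2.
Step 2: By the inverse law of cosines on triangle CIH: cos(∠CIH) = (8² + (8·√2)² − 8²) / (2·8·8·√2) = 128/181.02 = 0.7071, so ∠CIH = 45°.

Therefore, the measure of angle ∠CIH = 45°.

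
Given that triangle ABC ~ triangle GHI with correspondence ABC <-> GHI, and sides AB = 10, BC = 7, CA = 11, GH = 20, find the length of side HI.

Similar triangles have proportional sides. Setting up the proportion:
GH / AB = HI / BC
20 / 10 = HI / 7
HI = 7 * 20 / 10 = 14.

14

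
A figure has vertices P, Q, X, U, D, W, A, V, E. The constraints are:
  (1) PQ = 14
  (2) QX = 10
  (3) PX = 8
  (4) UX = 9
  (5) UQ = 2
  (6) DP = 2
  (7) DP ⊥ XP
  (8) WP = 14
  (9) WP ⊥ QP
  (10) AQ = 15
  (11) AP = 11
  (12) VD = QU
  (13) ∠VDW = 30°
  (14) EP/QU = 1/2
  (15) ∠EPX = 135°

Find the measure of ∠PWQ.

Step 1: By the law of cosines on triangle WPQ: WQ² = 14² + 14² − 2·14·14·cos(90°) = 392, so WQ = 14·√2.
Step 2: By the inverse law of cosines on triangle PWQ: cos(∠PWQ) = (14² + (14·√2)² − 14²) / (2·14·14·√2) = 392/554.37 = 0.7071, so ∠PWQ = 45°.

Therefore, the measure of angle ∠PWQ = 45°.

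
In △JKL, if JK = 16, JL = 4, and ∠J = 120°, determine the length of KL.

When two sides and the included angle are known, the law of cosines gives the third side.
c^2 = a^2 + b^2 - 2ab cos(C) generalizes the Pythagorean theorem to non-right triangles.
Here: KL^2 = 256 + 16 - 128*(-1/2) = 336
KL = 4*sqrt(21)

4*sqrt(21)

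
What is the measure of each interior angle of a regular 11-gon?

Each interior angle of a regular n-gon is (n - 2) * 180 / n.
For n = 11: (11 - 2) * 180 / 11 = 1620/11 = 1620/11 degrees.

1620/11 degrees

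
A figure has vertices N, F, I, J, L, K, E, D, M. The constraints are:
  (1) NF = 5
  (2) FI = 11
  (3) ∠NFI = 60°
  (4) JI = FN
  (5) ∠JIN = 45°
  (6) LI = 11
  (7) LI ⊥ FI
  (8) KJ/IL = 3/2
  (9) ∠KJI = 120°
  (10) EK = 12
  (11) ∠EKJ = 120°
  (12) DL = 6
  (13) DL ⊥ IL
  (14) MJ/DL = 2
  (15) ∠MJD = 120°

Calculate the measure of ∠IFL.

Step 1: By the law of cosines on triangle FIL: FL² = 11² + 11² − 2·11·11·cos(90°) = 242, so FL = 11·√2.
Step 2: By the inverse law of cosines on triangle IFL: cos(∠IFL) = (11² + (11·√2)² − 11²) / (2·11·11·√2) = 242/342.24 = 0.7071, so ∠IFL = 45°.

Therefore, the measure of angle ∠IFL = 45°.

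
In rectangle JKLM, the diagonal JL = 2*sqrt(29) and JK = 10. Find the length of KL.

b = sqrt(d^2 - a^2) = sqrt(116 - 100) = sqrt(16) = 4

4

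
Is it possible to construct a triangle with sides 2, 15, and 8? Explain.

Check the triangle inequality: 2 + 8 = 10 ≤ 15.
Since the sum of two sides does not exceed the third, no triangle can be formed.

No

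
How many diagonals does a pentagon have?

Total line segments between 5 vertices = C(5,2) = 10.
Subtract the 5 sides: 10 - 5 = 5 diagonals.

5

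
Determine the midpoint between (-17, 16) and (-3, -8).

The midpoint is the point halfway along the segment.
Move half the horizontal distance: -17 + (-3 - -17)/2 = -17 + 14/2 = -10
Move half the vertical distance: 16 + (-8 - 16)/2 = 16 + -24/2 = 4
Midpoint = (-10, 4)

(-10, 4)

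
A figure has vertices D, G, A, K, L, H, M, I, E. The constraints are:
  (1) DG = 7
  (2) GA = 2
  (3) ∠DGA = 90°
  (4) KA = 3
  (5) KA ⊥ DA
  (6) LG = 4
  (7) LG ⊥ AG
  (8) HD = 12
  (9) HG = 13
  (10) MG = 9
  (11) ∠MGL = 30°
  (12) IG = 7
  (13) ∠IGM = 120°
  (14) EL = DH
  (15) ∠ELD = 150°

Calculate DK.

Step 1: By the law of cosines on triangle DGA: DA² = 7² + 2² − 2·7·2·cos(90°) = 53, so DA = √53.
Step 2: By the law of cosines on triangle DAK: DK² = √53² + 3² − 2·√53·3·cos(90°) = 62, so DK = √62.

Therefore, the length of DK = √62.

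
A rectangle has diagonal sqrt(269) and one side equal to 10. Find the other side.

b = sqrt(d^2 - a^2) = sqrt(269 - 100) = sqrt(169) = 13

13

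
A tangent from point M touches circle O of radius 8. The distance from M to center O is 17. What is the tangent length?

The tangent, radius, and line from the external point to the center form a right triangle.
The right angle is where the tangent meets the radius.
By the Pythagorean theorem: tangent² + 8² = 17²
tangent² = 289 - 64 = 225
tangent = 15

15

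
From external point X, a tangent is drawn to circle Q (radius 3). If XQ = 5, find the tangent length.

Let T be the point of tangency. Then QT ⊥ XT (radius ⊥ tangent).
In right triangle QTX: QX² = QT² + XT²
5² = 3² + XT²
XT² = 16, XT = 4

4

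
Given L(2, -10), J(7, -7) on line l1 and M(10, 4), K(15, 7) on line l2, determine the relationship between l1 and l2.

Slope of line 1: m1 = (-7 - -10)/(7 - 2) = 3/5 = 3/5
Slope of line 2: m2 = (7 - 4)/(15 - 10) = 3/5 = 3/5
Two lines are parallel if and only if they have equal slopes (or both are vertical).
Here m1 = m2 = 3/5, confirming the lines are parallel.

Parallel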